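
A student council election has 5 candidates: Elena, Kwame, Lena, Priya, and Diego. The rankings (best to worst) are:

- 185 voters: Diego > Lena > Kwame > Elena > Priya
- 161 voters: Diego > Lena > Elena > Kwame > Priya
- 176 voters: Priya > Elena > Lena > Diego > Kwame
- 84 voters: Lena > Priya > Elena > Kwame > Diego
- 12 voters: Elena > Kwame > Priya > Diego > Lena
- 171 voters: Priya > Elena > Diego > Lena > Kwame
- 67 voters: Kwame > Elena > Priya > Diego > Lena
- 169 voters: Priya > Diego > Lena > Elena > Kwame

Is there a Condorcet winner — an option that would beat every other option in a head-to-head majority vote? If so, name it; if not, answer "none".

Priya vs Elena: 600–425 for Priya.
Priya vs Kwame: 600–425 for Priya.
Priya vs Lena: 595–430 for Priya.
Priya vs Diego: 679–346 for Priya.
Priya beats every other option head-to-head.

Priya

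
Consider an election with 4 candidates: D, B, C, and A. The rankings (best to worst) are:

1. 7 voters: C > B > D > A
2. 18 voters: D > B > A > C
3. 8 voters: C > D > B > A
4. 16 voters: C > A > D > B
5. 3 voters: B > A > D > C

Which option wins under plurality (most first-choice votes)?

C

First-place votes: D 18, B 3, C 31, A 0.
C has the most first-place votes.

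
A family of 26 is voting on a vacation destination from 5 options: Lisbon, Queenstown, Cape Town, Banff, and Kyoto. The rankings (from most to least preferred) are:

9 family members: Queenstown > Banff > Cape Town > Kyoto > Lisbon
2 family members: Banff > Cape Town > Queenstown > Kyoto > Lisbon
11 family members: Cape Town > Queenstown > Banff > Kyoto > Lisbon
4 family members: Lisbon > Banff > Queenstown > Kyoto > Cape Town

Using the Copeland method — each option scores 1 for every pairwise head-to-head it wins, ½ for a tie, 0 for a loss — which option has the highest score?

Lisbon: loses to Queenstown, Cape Town, Banff, and Kyoto → score 0.
Queenstown: beats Lisbon, Banff, and Kyoto; ties Cape Town → score 3.5.
Cape Town: beats Lisbon and Kyoto; ties Queenstown; loses to Banff → score 2.5.
Banff: beats Lisbon, Cape Town, and Kyoto; loses to Queenstown → score 3.
Kyoto: beats Lisbon; loses to Queenstown, Cape Town, and Banff → score 1.
Queenstown has the best pairwise record.

Queenstown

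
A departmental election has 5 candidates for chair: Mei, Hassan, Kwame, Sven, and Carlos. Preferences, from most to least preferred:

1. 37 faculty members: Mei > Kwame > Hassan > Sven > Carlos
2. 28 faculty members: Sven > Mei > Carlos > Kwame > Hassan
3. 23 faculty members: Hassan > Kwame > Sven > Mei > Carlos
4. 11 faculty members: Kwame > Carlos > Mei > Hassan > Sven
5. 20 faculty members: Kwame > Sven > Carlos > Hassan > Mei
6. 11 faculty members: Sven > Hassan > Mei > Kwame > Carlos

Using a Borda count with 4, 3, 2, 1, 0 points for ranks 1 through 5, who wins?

Mei: 37·4 + 28·3 + 23·1 + 11·2 + 20·0 + 11·2 = 299
Hassan: 37·2 + 28·0 + 23·4 + 11·1 + 20·1 + 11·3 = 230
Kwame: 37·3 + 28·1 + 23·3 + 11·4 + 20·4 + 11·1 = 343
Sven: 37·1 + 28·4 + 23·2 + 11·0 + 20·3 + 11·4 = 299
Carlos: 37·0 + 28·2 + 23·0 + 11·3 + 20·2 + 11·0 = 129
Kwame has the highest Borda score (343).

Kwame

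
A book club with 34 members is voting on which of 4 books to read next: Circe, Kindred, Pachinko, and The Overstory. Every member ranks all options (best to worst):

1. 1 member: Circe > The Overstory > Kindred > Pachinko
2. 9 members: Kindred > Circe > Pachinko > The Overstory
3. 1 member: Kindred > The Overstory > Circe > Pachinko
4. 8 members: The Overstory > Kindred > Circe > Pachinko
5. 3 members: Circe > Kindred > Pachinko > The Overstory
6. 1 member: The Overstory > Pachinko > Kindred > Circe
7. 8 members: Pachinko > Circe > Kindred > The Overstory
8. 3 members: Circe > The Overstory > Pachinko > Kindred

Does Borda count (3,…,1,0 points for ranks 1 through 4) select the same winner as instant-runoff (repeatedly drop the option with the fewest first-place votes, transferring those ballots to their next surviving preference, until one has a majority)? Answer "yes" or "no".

no

Borda — scores: Circe 64, Kindred 62, Pachinko 41, The Overstory 37. Winner: Circe.
Instant-runoff — R1 Circe 7, Kindred 10, Pachinko 8, The Overstory 9 (Circe out); R2 Kindred 13, Pachinko 8, The Overstory 13 (Pachinko out); R3 Kindred 21, The Overstory 13 (Kindred winner). Winner: Kindred.
The two methods disagree.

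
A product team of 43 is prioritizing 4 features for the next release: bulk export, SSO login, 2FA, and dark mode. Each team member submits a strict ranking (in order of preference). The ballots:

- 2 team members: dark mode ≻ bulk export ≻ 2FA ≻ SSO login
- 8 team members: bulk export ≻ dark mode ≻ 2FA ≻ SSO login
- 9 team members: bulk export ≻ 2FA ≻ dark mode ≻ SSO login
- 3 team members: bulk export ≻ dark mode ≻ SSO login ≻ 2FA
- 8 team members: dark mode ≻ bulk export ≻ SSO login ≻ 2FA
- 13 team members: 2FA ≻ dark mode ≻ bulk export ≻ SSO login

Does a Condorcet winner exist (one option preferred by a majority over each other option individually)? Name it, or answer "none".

none

Checking pairwise contests:
dark mode beats bulk export 23–20.
bulk export beats SSO login 43–0.
bulk export beats 2FA 30–13.
2FA beats dark mode 22–21.
Every option loses at least one head-to-head, so there is no Condorcet winner.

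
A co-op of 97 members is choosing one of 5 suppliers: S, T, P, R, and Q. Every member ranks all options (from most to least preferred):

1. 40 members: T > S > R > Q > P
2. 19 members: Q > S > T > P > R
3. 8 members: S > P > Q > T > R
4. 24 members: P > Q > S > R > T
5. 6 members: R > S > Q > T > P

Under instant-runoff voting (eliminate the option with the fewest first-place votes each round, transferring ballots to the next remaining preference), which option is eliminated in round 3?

Q

Round 1: S 8, T 40, P 24, R 6, Q 19. Eliminate R.
Round 2: S 14, T 40, P 24, Q 19. Eliminate S.
Round 3: T 40, P 32, Q 25. Eliminate Q.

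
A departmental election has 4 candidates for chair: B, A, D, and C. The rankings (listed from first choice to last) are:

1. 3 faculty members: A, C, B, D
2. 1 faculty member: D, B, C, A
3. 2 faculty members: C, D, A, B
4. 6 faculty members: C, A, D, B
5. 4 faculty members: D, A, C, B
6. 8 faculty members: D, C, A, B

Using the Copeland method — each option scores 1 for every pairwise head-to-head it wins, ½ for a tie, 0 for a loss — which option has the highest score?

D

B: loses to A, D, and C → score 0.
A: beats B; loses to D and C → score 1.
D: beats B, A, and C → score 3.
C: beats B and A; loses to D → score 2.
D has the best pairwise record.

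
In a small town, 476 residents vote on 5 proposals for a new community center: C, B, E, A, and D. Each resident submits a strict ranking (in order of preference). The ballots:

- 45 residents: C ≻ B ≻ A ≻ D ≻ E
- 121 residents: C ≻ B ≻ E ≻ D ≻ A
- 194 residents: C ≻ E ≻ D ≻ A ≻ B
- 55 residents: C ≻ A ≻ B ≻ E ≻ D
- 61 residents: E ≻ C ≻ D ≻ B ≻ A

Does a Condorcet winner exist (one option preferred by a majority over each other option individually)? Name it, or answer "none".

C

C vs B: 476–0 for C.
C vs E: 415–61 for C.
C vs A: 476–0 for C.
C vs D: 476–0 for C.
C beats every other option head-to-head.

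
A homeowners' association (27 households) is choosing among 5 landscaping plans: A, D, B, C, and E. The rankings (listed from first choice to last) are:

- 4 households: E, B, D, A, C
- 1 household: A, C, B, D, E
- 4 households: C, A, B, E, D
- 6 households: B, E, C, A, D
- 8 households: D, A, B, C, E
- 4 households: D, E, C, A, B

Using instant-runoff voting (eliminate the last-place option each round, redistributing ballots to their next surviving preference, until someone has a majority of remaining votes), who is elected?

B

Round 1: A 1, D 12, B 6, C 4, E 4. Eliminate A.
Round 2: D 12, B 6, C 5, E 4. Eliminate E.
Round 3: D 12, B 10, C 5. Eliminate C.
Round 4: D 12, B 15. B has a majority.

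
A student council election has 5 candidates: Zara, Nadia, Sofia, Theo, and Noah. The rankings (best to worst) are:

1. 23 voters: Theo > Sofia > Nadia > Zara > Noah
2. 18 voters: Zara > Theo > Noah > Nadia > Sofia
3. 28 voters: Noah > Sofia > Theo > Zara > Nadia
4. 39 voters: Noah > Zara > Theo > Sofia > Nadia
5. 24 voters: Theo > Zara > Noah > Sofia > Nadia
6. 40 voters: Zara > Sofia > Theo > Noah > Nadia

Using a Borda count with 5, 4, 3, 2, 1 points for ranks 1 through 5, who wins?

Zara

Zara: 23·2 + 18·5 + 28·2 + 39·4 + 24·4 + 40·5 = 644
Nadia: 23·3 + 18·2 + 28·1 + 39·1 + 24·1 + 40·1 = 236
Sofia: 23·4 + 18·1 + 28·4 + 39·2 + 24·2 + 40·4 = 508
Theo: 23·5 + 18·4 + 28·3 + 39·3 + 24·5 + 40·3 = 628
Noah: 23·1 + 18·3 + 28·5 + 39·5 + 24·3 + 40·2 = 564
Zara has the highest Borda score (644).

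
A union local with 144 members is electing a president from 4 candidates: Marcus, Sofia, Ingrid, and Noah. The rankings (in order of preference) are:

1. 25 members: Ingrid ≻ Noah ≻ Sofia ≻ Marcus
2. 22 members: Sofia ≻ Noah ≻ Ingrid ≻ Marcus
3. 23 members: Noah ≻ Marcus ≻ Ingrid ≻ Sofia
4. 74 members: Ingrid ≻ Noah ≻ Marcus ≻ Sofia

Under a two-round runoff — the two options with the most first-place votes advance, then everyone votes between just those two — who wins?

Round 1 first-place votes: Marcus 0, Sofia 22, Ingrid 99, Noah 23.
Ingrid and Noah advance.
Runoff: Ingrid is preferred to Noah by 99 voters; Noah by 45.
Ingrid wins the runoff.

Ingrid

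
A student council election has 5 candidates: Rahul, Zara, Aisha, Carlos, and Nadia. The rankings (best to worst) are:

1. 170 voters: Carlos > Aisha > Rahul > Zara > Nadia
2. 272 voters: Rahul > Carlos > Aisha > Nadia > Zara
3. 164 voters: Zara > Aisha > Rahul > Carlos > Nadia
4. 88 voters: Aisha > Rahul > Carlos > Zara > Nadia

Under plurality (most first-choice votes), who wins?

First-place votes: Rahul 272, Zara 164, Aisha 88, Carlos 170, Nadia 0.
Rahul has the most first-place votes.

Rahul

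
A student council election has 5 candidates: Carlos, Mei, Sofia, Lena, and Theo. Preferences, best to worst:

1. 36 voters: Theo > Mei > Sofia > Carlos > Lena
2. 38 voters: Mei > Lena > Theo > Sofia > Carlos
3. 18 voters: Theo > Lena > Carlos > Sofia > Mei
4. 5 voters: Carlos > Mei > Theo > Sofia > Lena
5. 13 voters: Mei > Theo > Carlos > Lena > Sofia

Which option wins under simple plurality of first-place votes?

First-place votes: Carlos 5, Mei 51, Sofia 0, Lena 0, Theo 54.
Theo has the most first-place votes.

Theo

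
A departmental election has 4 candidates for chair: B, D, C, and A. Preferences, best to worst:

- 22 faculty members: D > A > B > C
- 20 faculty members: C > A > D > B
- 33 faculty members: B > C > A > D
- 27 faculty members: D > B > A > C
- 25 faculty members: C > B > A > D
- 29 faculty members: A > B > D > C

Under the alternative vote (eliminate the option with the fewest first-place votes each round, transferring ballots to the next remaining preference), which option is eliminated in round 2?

Round 1: B 33, D 49, C 45, A 29. Eliminate A.
Round 2: B 62, D 49, C 45. Eliminate C.

C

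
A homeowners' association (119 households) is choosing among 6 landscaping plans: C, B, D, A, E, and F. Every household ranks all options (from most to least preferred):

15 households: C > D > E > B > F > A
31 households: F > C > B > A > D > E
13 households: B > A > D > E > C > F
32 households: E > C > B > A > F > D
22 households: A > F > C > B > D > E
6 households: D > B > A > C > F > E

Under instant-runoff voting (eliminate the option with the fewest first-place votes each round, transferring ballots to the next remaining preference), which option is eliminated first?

D

Round 1: C 15, B 13, D 6, A 22, E 32, F 31. Eliminate D.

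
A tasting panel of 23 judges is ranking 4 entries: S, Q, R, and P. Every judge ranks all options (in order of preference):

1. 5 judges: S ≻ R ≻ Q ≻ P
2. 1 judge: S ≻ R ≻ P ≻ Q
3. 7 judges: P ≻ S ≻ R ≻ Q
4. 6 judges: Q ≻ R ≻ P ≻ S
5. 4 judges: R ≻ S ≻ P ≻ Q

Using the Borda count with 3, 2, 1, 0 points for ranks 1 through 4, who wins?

R

S: 5·3 + 1·3 + 7·2 + 6·0 + 4·2 = 40
Q: 5·1 + 1·0 + 7·0 + 6·3 + 4·0 = 23
R: 5·2 + 1·2 + 7·1 + 6·2 + 4·3 = 43
P: 5·0 + 1·1 + 7·3 + 6·1 + 4·1 = 32
R has the highest Borda score (43).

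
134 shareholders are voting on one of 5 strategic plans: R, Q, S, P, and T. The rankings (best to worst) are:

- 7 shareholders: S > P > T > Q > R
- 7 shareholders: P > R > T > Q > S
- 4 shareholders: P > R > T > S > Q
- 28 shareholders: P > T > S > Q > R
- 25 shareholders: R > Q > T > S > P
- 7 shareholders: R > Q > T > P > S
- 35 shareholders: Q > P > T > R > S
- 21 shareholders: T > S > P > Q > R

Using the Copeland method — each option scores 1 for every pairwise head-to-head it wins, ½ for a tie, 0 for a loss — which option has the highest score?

R: beats S; loses to Q, P, and T → score 1.
Q: beats R and S; ties P and T → score 3.
S: loses to R, Q, P, and T → score 0.
P: beats R, S, and T; ties Q → score 3.5.
T: beats R and S; ties Q; loses to P → score 2.5.
P has the best pairwise record.

P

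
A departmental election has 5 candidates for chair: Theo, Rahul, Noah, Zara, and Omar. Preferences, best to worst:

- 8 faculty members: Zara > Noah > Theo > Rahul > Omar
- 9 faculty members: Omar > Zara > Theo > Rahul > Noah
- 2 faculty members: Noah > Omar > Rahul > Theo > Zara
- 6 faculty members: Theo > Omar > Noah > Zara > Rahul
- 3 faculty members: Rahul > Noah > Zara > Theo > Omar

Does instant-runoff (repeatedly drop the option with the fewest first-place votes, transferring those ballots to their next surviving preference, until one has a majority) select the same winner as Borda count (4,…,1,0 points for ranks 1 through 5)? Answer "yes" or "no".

no

Instant-runoff — R1 Theo 6, Rahul 3, Noah 2, Zara 8, Omar 9 (Noah out); R2 Theo 6, Rahul 3, Zara 8, Omar 11 (Rahul out); R3 Theo 6, Zara 11, Omar 11 (Theo out); R4 Zara 11, Omar 17 (Omar winner). Winner: Omar.
Borda — scores: Theo 63, Rahul 33, Noah 53, Zara 71, Omar 60. Winner: Zara.
The two methods disagree.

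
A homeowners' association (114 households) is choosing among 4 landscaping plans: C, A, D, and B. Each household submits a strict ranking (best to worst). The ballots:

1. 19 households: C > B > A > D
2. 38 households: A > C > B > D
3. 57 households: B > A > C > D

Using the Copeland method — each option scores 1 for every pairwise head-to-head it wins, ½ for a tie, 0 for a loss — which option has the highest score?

B

C: beats D; ties B; loses to A → score 1.5.
A: beats C and D; loses to B → score 2.
D: loses to C, A, and B → score 0.
B: beats A and D; ties C → score 2.5.
B has the best pairwise record.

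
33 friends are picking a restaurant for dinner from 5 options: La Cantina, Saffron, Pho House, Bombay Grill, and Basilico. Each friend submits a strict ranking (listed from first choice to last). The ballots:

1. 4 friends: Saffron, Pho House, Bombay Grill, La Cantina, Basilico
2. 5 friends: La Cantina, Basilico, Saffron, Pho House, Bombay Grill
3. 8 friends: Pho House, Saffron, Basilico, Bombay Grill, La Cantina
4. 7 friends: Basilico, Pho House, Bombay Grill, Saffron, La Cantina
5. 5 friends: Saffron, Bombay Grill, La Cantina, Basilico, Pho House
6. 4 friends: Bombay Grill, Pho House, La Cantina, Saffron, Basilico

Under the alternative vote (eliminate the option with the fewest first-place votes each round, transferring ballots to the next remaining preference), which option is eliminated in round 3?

Saffron

Round 1: La Cantina 5, Saffron 9, Pho House 8, Bombay Grill 4, Basilico 7. Eliminate Bombay Grill.
Round 2: La Cantina 5, Saffron 9, Pho House 12, Basilico 7. Eliminate La Cantina.
Round 3: Saffron 9, Pho House 12, Basilico 12. Eliminate Saffron.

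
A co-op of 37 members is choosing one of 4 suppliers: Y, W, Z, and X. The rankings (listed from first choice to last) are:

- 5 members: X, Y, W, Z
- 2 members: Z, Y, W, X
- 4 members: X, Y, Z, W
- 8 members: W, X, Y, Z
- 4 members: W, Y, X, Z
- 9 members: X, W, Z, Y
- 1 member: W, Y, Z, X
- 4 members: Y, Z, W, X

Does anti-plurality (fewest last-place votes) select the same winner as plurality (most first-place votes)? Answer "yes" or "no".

Anti-plurality — last-place votes: Y 9, W 4, Z 17, X 7. Winner: W.
Plurality — first-place votes: Y 4, W 13, Z 2, X 18. Winner: X.
The two methods disagree.

no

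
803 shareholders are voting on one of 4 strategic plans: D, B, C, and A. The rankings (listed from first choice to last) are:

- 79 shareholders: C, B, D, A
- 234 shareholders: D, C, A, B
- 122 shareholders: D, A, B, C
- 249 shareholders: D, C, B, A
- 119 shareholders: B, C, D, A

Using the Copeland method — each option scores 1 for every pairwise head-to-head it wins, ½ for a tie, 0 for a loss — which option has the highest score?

D

D: beats B, C, and A → score 3.
B: beats A; loses to D and C → score 1.
C: beats B and A; loses to D → score 2.
A: loses to D, B, and C → score 0.
D has the best pairwise record.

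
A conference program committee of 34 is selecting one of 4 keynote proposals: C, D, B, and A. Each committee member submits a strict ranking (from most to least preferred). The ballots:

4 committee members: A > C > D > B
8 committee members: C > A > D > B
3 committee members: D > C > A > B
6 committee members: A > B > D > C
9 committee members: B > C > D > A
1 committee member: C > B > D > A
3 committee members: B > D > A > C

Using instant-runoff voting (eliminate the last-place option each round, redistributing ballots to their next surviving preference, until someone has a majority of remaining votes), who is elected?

Round 1: C 9, D 3, B 12, A 10. Eliminate D.
Round 2: C 12, B 12, A 10. Eliminate A.
Round 3: C 16, B 18. B has a majority.

B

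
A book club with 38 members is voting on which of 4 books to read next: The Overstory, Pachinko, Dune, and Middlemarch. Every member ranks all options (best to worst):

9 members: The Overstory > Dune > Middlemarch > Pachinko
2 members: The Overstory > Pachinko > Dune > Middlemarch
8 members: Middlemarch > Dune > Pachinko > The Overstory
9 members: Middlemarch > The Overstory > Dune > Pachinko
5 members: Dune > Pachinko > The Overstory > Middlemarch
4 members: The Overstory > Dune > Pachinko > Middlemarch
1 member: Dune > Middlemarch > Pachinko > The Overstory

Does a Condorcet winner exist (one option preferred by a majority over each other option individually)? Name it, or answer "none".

The Overstory vs Pachinko: 24–14 for The Overstory.
The Overstory vs Dune: 24–14 for The Overstory.
The Overstory vs Middlemarch: 20–18 for The Overstory.
The Overstory beats every other option head-to-head.

The Overstory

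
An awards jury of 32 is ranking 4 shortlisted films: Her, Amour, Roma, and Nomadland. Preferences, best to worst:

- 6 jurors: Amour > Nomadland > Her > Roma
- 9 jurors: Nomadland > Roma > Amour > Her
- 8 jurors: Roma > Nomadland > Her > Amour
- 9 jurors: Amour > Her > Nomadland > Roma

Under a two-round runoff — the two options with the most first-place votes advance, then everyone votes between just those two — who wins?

Round 1 first-place votes: Her 0, Amour 15, Roma 8, Nomadland 9.
Amour and Nomadland advance.
Runoff: Amour is preferred to Nomadland by 15 voters; Nomadland by 17.
Nomadland wins the runoff.

Nomadland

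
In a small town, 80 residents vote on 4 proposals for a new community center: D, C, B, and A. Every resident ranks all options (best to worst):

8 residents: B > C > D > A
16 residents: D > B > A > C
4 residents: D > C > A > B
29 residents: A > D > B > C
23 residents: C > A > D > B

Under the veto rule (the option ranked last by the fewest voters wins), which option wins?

D

Last-place votes: D 0, C 45, B 27, A 8.
D is ranked last by the fewest voters, so D wins.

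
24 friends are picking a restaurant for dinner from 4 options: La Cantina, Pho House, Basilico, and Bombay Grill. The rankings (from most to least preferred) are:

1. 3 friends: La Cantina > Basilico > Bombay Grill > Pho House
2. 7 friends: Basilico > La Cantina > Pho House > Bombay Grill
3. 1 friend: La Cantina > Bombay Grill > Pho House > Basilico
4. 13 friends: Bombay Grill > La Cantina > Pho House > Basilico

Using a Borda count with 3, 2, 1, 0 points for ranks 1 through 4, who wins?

La Cantina: 3·3 + 7·2 + 1·3 + 13·2 = 52
Pho House: 3·0 + 7·1 + 1·1 + 13·1 = 21
Basilico: 3·2 + 7·3 + 1·0 + 13·0 = 27
Bombay Grill: 3·1 + 7·0 + 1·2 + 13·3 = 44
La Cantina has the highest Borda score (52).

La Cantina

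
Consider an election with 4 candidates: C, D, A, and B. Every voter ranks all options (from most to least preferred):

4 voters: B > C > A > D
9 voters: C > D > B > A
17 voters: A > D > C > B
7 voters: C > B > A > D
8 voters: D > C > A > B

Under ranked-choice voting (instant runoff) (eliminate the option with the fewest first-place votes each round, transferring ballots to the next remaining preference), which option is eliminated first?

Round 1: C 16, D 8, A 17, B 4. Eliminate B.

B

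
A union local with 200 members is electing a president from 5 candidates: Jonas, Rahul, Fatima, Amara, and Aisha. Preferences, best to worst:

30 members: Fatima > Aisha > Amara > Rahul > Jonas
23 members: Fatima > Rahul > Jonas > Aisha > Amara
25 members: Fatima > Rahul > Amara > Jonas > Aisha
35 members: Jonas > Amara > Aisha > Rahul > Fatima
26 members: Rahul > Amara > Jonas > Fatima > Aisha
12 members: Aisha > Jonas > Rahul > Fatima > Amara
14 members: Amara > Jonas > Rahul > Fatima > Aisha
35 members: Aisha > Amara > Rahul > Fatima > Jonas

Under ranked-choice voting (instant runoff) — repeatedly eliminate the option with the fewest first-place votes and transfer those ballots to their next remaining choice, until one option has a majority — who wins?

Round 1: Jonas 35, Rahul 26, Fatima 78, Amara 14, Aisha 47. Eliminate Amara.
Round 2: Jonas 49, Rahul 26, Fatima 78, Aisha 47. Eliminate Rahul.
Round 3: Jonas 75, Fatima 78, Aisha 47. Eliminate Aisha.
Round 4: Jonas 87, Fatima 113. Fatima has a majority.

Fatima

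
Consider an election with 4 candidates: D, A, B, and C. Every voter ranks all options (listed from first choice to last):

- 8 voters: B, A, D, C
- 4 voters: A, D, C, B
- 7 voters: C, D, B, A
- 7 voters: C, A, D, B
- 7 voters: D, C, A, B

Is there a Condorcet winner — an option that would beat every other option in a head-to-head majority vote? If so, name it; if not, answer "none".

none

Checking pairwise contests:
A beats D 19–14.
C beats A 21–12.
D beats B 25–8.
D beats C 19–14.
Every option loses at least one head-to-head, so there is no Condorcet winner.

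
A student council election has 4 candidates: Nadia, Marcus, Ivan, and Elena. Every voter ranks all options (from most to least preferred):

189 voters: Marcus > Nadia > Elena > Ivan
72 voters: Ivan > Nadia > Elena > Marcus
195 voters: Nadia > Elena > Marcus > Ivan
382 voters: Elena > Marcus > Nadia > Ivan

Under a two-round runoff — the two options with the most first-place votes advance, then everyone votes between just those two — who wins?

Nadia

Round 1 first-place votes: Nadia 195, Marcus 189, Ivan 72, Elena 382.
Elena and Nadia advance.
Runoff: Elena is preferred to Nadia by 382 voters; Nadia by 456.
Nadia wins the runoff.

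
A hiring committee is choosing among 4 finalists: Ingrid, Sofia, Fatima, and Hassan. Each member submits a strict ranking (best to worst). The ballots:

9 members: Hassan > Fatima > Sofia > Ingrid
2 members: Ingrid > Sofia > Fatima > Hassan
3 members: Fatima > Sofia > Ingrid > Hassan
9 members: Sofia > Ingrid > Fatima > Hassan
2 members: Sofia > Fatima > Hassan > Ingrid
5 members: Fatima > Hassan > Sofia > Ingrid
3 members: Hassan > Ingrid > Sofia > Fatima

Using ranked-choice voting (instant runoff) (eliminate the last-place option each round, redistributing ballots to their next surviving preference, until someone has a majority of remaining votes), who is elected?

Round 1: Ingrid 2, Sofia 11, Fatima 8, Hassan 12. Eliminate Ingrid.
Round 2: Sofia 13, Fatima 8, Hassan 12. Eliminate Fatima.
Round 3: Sofia 16, Hassan 17. Hassan has a majority.

Hassan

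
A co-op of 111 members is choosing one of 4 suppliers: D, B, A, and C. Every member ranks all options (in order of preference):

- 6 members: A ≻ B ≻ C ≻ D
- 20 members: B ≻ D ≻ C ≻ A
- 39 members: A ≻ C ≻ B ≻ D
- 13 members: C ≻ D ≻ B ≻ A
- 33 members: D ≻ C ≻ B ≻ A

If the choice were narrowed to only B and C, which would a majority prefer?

C

Voters preferring B to C: 26; preferring C to B: 85.
C wins the head-to-head.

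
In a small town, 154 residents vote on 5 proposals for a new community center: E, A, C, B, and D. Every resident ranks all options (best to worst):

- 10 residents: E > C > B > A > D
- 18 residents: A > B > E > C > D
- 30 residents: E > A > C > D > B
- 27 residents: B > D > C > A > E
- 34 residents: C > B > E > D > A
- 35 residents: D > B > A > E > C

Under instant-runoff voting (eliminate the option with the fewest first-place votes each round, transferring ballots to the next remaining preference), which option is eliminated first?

Round 1: E 40, A 18, C 34, B 27, D 35. Eliminate A.

A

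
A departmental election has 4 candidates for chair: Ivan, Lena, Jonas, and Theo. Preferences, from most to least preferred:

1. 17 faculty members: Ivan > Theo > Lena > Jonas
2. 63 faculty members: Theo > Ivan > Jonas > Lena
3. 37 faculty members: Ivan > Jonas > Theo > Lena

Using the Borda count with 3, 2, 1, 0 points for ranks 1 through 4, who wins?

Ivan

Ivan: 17·3 + 63·2 + 37·3 = 288
Lena: 17·1 + 63·0 + 37·0 = 17
Jonas: 17·0 + 63·1 + 37·2 = 137
Theo: 17·2 + 63·3 + 37·1 = 260
Ivan has the highest Borda score (288).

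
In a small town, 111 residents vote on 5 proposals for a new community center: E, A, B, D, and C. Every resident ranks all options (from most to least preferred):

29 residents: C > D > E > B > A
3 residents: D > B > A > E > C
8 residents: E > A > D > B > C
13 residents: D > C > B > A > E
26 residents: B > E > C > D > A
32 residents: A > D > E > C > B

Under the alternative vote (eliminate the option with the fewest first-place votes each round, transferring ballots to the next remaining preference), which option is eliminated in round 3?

B

Round 1: E 8, A 32, B 26, D 16, C 29. Eliminate E.
Round 2: A 40, B 26, D 16, C 29. Eliminate D.
Round 3: A 40, B 29, C 42. Eliminate B.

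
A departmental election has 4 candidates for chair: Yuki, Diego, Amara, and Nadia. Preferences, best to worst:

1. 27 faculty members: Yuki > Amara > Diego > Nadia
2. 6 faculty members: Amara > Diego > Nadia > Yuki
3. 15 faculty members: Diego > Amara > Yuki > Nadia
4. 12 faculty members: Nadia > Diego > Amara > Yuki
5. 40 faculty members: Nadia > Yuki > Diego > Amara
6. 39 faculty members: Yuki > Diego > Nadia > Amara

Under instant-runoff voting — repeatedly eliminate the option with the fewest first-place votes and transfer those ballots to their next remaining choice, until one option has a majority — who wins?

Yuki

Round 1: Yuki 66, Diego 15, Amara 6, Nadia 52. Eliminate Amara.
Round 2: Yuki 66, Diego 21, Nadia 52. Eliminate Diego.
Round 3: Yuki 81, Nadia 58. Yuki has a majority.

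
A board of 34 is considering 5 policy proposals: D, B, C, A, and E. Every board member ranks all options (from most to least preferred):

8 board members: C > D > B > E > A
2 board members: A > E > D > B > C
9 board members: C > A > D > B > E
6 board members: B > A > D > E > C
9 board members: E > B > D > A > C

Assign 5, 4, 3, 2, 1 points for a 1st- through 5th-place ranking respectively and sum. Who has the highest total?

D: 8·4 + 2·3 + 9·3 + 6·3 + 9·3 = 110
B: 8·3 + 2·2 + 9·2 + 6·5 + 9·4 = 112
C: 8·5 + 2·1 + 9·5 + 6·1 + 9·1 = 102
A: 8·1 + 2·5 + 9·4 + 6·4 + 9·2 = 96
E: 8·2 + 2·4 + 9·1 + 6·2 + 9·5 = 90
B has the highest Borda score (112).

B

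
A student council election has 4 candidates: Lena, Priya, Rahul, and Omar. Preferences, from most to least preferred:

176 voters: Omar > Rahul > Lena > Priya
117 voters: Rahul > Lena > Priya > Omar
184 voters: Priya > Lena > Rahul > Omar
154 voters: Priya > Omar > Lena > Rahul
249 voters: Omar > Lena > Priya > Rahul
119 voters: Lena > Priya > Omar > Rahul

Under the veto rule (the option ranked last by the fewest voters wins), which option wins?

Last-place votes: Lena 0, Priya 176, Rahul 522, Omar 301.
Lena is ranked last by the fewest voters, so Lena wins.

Lena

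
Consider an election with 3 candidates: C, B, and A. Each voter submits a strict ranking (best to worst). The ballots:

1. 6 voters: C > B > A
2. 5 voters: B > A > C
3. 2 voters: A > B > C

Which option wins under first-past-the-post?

C

First-place votes: C 6, B 5, A 2.
C has the most first-place votes.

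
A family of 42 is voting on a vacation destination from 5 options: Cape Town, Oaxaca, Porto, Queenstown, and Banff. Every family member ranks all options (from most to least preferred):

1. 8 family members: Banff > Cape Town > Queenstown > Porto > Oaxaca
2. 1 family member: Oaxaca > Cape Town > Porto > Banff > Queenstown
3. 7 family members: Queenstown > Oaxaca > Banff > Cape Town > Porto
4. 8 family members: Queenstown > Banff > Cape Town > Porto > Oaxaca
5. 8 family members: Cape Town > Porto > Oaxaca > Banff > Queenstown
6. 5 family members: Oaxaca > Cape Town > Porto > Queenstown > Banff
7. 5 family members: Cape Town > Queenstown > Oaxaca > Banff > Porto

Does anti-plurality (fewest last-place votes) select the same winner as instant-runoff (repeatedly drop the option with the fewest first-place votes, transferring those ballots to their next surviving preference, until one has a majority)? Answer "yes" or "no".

Anti-plurality — last-place votes: Cape Town 0, Oaxaca 16, Porto 12, Queenstown 9, Banff 5. Winner: Cape Town.
Instant-runoff — R1 Cape Town 13, Oaxaca 6, Porto 0, Queenstown 15, Banff 8 (Porto out); R2 Cape Town 13, Oaxaca 6, Queenstown 15, Banff 8 (Oaxaca out); R3 Cape Town 19, Queenstown 15, Banff 8 (Banff out); R4 Cape Town 27, Queenstown 15 (Cape Town winner). Winner: Cape Town.
The two methods agree.

yes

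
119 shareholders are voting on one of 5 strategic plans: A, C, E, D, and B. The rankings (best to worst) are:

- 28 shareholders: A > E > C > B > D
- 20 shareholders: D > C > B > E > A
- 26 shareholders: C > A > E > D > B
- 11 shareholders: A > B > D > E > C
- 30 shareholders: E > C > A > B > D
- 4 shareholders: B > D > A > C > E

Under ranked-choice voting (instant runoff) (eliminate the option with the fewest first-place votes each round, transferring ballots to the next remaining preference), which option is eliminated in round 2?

D

Round 1: A 39, C 26, E 30, D 20, B 4. Eliminate B.
Round 2: A 39, C 26, E 30, D 24. Eliminate D.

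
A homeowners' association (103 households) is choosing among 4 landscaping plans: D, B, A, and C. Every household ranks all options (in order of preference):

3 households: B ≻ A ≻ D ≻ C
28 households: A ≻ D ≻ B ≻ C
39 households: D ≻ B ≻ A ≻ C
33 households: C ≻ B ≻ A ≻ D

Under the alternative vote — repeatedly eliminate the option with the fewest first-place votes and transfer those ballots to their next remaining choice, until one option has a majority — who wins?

D

Round 1: D 39, B 3, A 28, C 33. Eliminate B.
Round 2: D 39, A 31, C 33. Eliminate A.
Round 3: D 70, C 33. D has a majority.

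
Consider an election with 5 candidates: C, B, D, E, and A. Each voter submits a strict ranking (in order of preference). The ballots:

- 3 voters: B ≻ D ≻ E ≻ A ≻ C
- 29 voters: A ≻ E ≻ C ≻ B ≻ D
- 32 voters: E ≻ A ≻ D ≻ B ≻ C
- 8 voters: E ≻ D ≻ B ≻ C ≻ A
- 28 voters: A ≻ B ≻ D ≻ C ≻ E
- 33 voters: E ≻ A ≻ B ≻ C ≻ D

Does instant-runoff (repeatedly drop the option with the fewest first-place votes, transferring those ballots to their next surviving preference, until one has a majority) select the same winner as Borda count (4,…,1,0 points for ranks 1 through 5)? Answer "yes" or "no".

no

Instant-runoff — R1 C 0, B 3, D 0, E 73, A 57 (E winner). Winner: E.
Borda — scores: C 127, B 239, D 153, E 385, A 426. Winner: A.
The two methods disagree.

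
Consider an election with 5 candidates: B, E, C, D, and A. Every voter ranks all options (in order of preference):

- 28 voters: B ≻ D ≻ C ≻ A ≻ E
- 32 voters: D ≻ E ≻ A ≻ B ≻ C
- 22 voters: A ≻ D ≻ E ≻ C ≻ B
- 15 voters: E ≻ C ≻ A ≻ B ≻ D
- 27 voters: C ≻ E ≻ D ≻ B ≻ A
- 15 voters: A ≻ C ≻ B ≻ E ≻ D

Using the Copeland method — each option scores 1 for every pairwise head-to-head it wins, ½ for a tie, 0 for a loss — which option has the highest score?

D

B: loses to E, C, D, and A → score 0.
E: beats B and A; loses to C and D → score 2.
C: beats B, E, and A; loses to D → score 3.
D: beats B, E, C, and A → score 4.
A: beats B; loses to E, C, and D → score 1.
D has the best pairwise record.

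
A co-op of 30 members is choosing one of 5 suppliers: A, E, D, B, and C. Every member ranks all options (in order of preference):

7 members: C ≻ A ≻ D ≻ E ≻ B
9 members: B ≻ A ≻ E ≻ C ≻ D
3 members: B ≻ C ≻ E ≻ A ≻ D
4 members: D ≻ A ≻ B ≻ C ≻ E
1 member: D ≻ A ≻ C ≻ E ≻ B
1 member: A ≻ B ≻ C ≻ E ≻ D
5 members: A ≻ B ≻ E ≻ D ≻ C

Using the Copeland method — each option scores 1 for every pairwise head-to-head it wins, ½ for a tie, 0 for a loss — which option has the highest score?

A

A: beats E, D, B, and C → score 4.
E: beats D; loses to A, B, and C → score 1.
D: loses to A, E, B, and C → score 0.
B: beats E, D, and C; loses to A → score 3.
C: beats E and D; loses to A and B → score 2.
A has the best pairwise record.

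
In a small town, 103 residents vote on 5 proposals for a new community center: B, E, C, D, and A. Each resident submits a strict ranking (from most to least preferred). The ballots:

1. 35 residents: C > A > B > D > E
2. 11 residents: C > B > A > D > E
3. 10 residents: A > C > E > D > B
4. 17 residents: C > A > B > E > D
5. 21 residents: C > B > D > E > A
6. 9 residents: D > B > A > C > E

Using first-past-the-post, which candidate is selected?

First-place votes: B 0, E 0, C 84, D 9, A 10.
C has the most first-place votes.

C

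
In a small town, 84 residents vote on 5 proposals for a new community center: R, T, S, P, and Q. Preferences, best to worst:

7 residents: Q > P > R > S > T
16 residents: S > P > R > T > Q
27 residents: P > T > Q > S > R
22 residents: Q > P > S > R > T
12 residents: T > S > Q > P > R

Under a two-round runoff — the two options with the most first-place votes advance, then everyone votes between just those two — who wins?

Round 1 first-place votes: R 0, T 12, S 16, P 27, Q 29.
Q and P advance.
Runoff: Q is preferred to P by 41 voters; P by 43.
P wins the runoff.

P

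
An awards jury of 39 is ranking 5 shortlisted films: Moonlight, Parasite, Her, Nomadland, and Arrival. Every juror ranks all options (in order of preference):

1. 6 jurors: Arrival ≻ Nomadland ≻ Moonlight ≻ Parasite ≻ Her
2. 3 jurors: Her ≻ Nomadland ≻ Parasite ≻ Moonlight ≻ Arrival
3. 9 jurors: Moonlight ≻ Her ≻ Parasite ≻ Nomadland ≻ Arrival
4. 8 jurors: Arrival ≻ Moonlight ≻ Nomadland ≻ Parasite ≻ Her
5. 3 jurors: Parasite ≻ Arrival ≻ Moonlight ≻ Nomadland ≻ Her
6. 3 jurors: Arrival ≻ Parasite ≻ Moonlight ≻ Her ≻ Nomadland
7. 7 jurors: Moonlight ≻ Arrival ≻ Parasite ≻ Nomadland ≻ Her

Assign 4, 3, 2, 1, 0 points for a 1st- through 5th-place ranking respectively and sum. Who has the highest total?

Moonlight

Moonlight: 6·2 + 3·1 + 9·4 + 8·3 + 3·2 + 3·2 + 7·4 = 115
Parasite: 6·1 + 3·2 + 9·2 + 8·1 + 3·4 + 3·3 + 7·2 = 73
Her: 6·0 + 3·4 + 9·3 + 8·0 + 3·0 + 3·1 + 7·0 = 42
Nomadland: 6·3 + 3·3 + 9·1 + 8·2 + 3·1 + 3·0 + 7·1 = 62
Arrival: 6·4 + 3·0 + 9·0 + 8·4 + 3·3 + 3·4 + 7·3 = 98
Moonlight has the highest Borda score (115).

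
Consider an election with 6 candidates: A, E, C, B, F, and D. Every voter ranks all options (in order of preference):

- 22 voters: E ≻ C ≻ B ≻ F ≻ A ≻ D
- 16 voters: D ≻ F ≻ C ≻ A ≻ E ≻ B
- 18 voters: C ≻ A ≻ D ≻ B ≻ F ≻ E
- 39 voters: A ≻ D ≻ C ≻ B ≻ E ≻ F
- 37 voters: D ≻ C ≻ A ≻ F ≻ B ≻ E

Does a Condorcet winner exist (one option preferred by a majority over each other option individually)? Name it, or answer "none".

none

Checking pairwise contests:
C beats A 93–39.
A beats E 110–22.
D beats C 92–40.
A beats B 110–22.
A beats F 94–38.
A beats D 79–53.
Every option loses at least one head-to-head, so there is no Condorcet winner.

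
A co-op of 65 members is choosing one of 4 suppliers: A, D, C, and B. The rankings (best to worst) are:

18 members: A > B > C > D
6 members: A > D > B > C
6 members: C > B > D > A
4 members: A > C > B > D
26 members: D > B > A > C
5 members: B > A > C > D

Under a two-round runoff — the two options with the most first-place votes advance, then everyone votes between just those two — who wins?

Round 1 first-place votes: A 28, D 26, C 6, B 5.
A and D advance.
Runoff: A is preferred to D by 33 voters; D by 32.
A wins the runoff.

A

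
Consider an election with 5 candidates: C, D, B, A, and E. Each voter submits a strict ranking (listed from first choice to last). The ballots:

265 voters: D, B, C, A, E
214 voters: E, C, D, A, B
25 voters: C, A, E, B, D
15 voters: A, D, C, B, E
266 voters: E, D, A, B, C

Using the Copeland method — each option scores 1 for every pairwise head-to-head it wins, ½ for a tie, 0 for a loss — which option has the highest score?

C: beats A; loses to D, B, and E → score 1.
D: beats C, B, and A; loses to E → score 3.
B: beats C; loses to D, A, and E → score 1.
A: beats B; loses to C, D, and E → score 1.
E: beats C, D, B, and A → score 4.
E has the best pairwise record.

E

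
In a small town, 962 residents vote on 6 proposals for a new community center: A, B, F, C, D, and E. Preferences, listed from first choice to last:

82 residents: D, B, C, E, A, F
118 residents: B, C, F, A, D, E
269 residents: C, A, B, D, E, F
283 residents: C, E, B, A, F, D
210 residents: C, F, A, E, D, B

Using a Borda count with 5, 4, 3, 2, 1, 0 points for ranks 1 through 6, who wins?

A: 82·1 + 118·2 + 269·4 + 283·2 + 210·3 = 2590
B: 82·4 + 118·5 + 269·3 + 283·3 + 210·0 = 2574
F: 82·0 + 118·3 + 269·0 + 283·1 + 210·4 = 1477
C: 82·3 + 118·4 + 269·5 + 283·5 + 210·5 = 4528
D: 82·5 + 118·1 + 269·2 + 283·0 + 210·1 = 1276
E: 82·2 + 118·0 + 269·1 + 283·4 + 210·2 = 1985
C has the highest Borda score (4528).

C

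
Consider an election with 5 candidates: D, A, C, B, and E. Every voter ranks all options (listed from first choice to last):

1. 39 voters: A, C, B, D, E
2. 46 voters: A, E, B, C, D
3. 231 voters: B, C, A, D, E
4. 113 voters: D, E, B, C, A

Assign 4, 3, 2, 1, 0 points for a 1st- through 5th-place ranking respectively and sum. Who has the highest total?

B

D: 39·1 + 46·0 + 231·1 + 113·4 = 722
A: 39·4 + 46·4 + 231·2 + 113·0 = 802
C: 39·3 + 46·1 + 231·3 + 113·1 = 969
B: 39·2 + 46·2 + 231·4 + 113·2 = 1320
E: 39·0 + 46·3 + 231·0 + 113·3 = 477
B has the highest Borda score (1320).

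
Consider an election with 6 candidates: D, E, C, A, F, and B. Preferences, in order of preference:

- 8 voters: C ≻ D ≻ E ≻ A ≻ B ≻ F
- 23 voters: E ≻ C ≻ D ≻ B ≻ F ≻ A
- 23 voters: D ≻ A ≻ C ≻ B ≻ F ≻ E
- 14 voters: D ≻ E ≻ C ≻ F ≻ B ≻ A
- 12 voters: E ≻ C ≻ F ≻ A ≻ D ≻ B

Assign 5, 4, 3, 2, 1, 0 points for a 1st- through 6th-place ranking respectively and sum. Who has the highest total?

D: 8·4 + 23·3 + 23·5 + 14·5 + 12·1 = 298
E: 8·3 + 23·5 + 23·0 + 14·4 + 12·5 = 255
C: 8·5 + 23·4 + 23·3 + 14·3 + 12·4 = 291
A: 8·2 + 23·0 + 23·4 + 14·0 + 12·2 = 132
F: 8·0 + 23·1 + 23·1 + 14·2 + 12·3 = 110
B: 8·1 + 23·2 + 23·2 + 14·1 + 12·0 = 114
D has the highest Borda score (298).

D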